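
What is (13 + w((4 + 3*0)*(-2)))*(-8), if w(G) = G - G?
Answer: -104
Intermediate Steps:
w(G) = 0
(13 + w((4 + 3*0)*(-2)))*(-8) = (13 + 0)*(-8) = 13*(-8) = -104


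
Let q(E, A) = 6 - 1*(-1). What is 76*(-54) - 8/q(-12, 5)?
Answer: -28736/7 ≈ -4105.1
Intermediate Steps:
q(E, A) = 7 (q(E, A) = 6 + 1 = 7)
76*(-54) - 8/q(-12, 5) = 76*(-54) - 8/7 = -4104 - 8*1/7 = -4104 - 8/7 = -28736/7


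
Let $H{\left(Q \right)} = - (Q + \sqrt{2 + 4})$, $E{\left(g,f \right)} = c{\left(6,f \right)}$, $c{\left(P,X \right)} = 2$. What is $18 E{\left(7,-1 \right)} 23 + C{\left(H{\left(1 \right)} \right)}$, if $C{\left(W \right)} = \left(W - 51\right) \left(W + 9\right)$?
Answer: $418 + 44 \sqrt{6} \approx 525.78$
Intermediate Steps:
$E{\left(g,f \right)} = 2$
$H{\left(Q \right)} = - Q - \sqrt{6}$ ($H{\left(Q \right)} = - (Q + \sqrt{6}) = - Q - \sqrt{6}$)
$C{\left(W \right)} = \left(-51 + W\right) \left(9 + W\right)$
$18 E{\left(7,-1 \right)} 23 + C{\left(H{\left(1 \right)} \right)} = 18 \cdot 2 \cdot 23 - \left(459 - \left(\left(-1\right) 1 - \sqrt{6}\right)^{2} + 42 \left(\left(-1\right) 1 - \sqrt{6}\right)\right) = 36 \cdot 23 - \left(459 - \left(-1 - \sqrt{6}\right)^{2} + 42 \left(-1 - \sqrt{6}\right)\right) = 828 + \left(-459 + \left(-1 - \sqrt{6}\right)^{2} + \left(42 + 42 \sqrt{6}\right)\right) = 828 + \left(-417 + \left(-1 - \sqrt{6}\right)^{2} + 42 \sqrt{6}\right) = 411 + \left(-1 - \sqrt{6}\right)^{2} + 42 \sqrt{6}$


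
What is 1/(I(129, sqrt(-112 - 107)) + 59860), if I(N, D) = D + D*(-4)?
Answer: 820/49085227 + 3*I*sqrt(219)/3583221571 ≈ 1.6706e-5 + 1.239e-8*I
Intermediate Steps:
I(N, D) = -3*D (I(N, D) = D - 4*D = -3*D)
1/(I(129, sqrt(-112 - 107)) + 59860) = 1/(-3*sqrt(-112 - 107) + 59860) = 1/(-3*I*sqrt(219) + 59860) = 1/(59860 - 3*I*sqrt(219))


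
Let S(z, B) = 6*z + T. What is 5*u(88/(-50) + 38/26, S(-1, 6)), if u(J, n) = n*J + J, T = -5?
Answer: 194/13 ≈ 14.923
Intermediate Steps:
S(z, B) = -5 + 6*z (S(z, B) = 6*z - 5 = -5 + 6*z)
u(J, n) = J + J*n (u(J, n) = J*n + J = J + J*n)
5*u(88/(-50) + 38/26, S(-1, 6)) = 5*((88/(-50) + 38/26)*(1 + (-5 + 6*(-1)))) = 5*((88*(-1/50) + 38*(1/26))*(1 + (-5 - 6))) = 5*((-44/25 + 19/13)*(1 - 11)) = 5*(-97/325*(-10)) = 5*(194/65) = 194/13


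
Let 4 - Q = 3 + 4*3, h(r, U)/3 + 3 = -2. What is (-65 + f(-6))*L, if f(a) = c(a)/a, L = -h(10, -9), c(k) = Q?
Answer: -1895/2 ≈ -947.50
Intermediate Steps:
h(r, U) = -15 (h(r, U) = -9 + 3*(-2) = -9 - 6 = -15)
Q = -11 (Q = 4 - (3 + 4*3) = 4 - (3 + 12) = 4 - 1*15 = 4 - 15 = -11)
c(k) = -11
L = 15 (L = -1*(-15) = 15)
f(a) = -11/a
(-65 + f(-6))*L = (-65 - 11/(-6))*15 = (-65 - 11*(-⅙))*15 = (-65 + 11/6)*15 = -379/6*15 = -1895/2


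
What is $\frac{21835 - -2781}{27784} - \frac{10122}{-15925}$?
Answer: $\frac{12022133}{7901075} \approx 1.5216$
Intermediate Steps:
$\frac{21835 - -2781}{27784} - \frac{10122}{-15925} = \left(21835 + 2781\right) \frac{1}{27784} - - \frac{1446}{2275} = 24616 \cdot \frac{1}{27784} + \frac{1446}{2275} = \frac{3077}{3473} + \frac{1446}{2275} = \frac{12022133}{7901075}$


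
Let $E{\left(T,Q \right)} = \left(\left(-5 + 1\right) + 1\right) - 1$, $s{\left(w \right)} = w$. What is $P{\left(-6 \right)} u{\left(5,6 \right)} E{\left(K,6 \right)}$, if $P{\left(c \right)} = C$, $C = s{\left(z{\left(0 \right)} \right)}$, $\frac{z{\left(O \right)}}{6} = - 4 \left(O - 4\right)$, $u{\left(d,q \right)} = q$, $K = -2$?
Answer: $-2304$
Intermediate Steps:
$z{\left(O \right)} = 96 - 24 O$ ($z{\left(O \right)} = 6 \left(- 4 \left(O - 4\right)\right) = 6 \left(- 4 \left(-4 + O\right)\right) = 6 \left(16 - 4 O\right) = 96 - 24 O$)
$C = 96$ ($C = 96 - 0 = 96 + 0 = 96$)
$P{\left(c \right)} = 96$
$E{\left(T,Q \right)} = -4$ ($E{\left(T,Q \right)} = \left(-4 + 1\right) - 1 = -3 - 1 = -4$)
$P{\left(-6 \right)} u{\left(5,6 \right)} E{\left(K,6 \right)} = 96 \cdot 6 \left(-4\right) = 576 \left(-4\right) = -2304$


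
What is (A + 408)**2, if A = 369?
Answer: 603729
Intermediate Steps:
(A + 408)**2 = (369 + 408)**2 = 777**2 = 603729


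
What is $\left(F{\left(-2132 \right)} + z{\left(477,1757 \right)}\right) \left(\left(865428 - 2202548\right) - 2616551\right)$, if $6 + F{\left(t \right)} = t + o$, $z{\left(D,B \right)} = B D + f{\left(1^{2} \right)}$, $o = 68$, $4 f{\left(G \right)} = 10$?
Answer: $- \frac{6610707919853}{2} \approx -3.3054 \cdot 10^{12}$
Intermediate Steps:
$f{\left(G \right)} = \frac{5}{2}$ ($f{\left(G \right)} = \frac{1}{4} \cdot 10 = \frac{5}{2}$)
$z{\left(D,B \right)} = \frac{5}{2} + B D$ ($z{\left(D,B \right)} = B D + \frac{5}{2} = \frac{5}{2} + B D$)
$F{\left(t \right)} = 62 + t$ ($F{\left(t \right)} = -6 + \left(t + 68\right) = -6 + \left(68 + t\right) = 62 + t$)
$\left(F{\left(-2132 \right)} + z{\left(477,1757 \right)}\right) \left(\left(865428 - 2202548\right) - 2616551\right) = \left(\left(62 - 2132\right) + \left(\frac{5}{2} + 1757 \cdot 477\right)\right) \left(\left(865428 - 2202548\right) - 2616551\right) = \left(-2070 + \left(\frac{5}{2} + 838089\right)\right) \left(\left(865428 - 2202548\right) - 2616551\right) = \left(-2070 + \frac{1676183}{2}\right) \left(-1337120 - 2616551\right) = \frac{1672043}{2} \left(-3953671\right) = - \frac{6610707919853}{2}$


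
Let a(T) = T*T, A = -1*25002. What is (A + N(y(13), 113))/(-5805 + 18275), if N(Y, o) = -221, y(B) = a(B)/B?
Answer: -25223/12470 ≈ -2.0227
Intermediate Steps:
A = -25002
a(T) = T²
y(B) = B (y(B) = B²/B = B)
(A + N(y(13), 113))/(-5805 + 18275) = (-25002 - 221)/(-5805 + 18275) = -25223/12470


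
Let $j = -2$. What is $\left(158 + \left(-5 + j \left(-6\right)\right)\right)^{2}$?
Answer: $27225$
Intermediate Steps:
$\left(158 + \left(-5 + j \left(-6\right)\right)\right)^{2} = \left(158 - -7\right)^{2} = \left(158 + \left(-5 + 12\right)\right)^{2} = \left(158 + 7\right)^{2} = 165^{2} = 27225$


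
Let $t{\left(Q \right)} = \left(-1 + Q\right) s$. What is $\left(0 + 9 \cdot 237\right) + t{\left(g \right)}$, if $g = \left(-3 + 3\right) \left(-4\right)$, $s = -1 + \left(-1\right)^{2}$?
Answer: $2133$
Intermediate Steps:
$s = 0$ ($s = -1 + 1 = 0$)
$g = 0$ ($g = 0 \left(-4\right) = 0$)
$t{\left(Q \right)} = 0$ ($t{\left(Q \right)} = \left(-1 + Q\right) 0 = 0$)
$\left(0 + 9 \cdot 237\right) + t{\left(g \right)} = \left(0 + 9 \cdot 237\right) + 0 = \left(0 + 2133\right) + 0 = 2133 + 0 = 2133$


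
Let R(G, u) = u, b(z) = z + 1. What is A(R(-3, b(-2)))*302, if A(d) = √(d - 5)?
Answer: 302*I*√6 ≈ 739.75*I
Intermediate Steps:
b(z) = 1 + z
A(d) = √(-5 + d)
A(R(-3, b(-2)))*302 = √(-5 + (1 - 2))*302 = √(-5 - 1)*302 = √(-6)*302 = (I*√6)*302 = 302*I*√6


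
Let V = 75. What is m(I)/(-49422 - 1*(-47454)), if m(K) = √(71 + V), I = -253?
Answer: -√146/1968 ≈ -0.0061398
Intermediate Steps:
m(K) = √146 (m(K) = √(71 + 75) = √146)
m(I)/(-49422 - 1*(-47454)) = √146/(-49422 - 1*(-47454)) = √146/(-49422 + 47454) = √146/(-1968) = √146*(-1/1968) = -√146/1968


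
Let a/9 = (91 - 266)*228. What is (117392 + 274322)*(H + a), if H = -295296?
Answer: -256336074744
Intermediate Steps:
a = -359100 (a = 9*((91 - 266)*228) = 9*(-175*228) = 9*(-39900) = -359100)
(117392 + 274322)*(H + a) = (117392 + 274322)*(-295296 - 359100) = 391714*(-654396) = -256336074744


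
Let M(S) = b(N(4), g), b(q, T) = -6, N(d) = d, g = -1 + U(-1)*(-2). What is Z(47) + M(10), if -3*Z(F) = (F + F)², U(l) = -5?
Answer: -8854/3 ≈ -2951.3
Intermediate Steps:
g = 9 (g = -1 - 5*(-2) = -1 + 10 = 9)
Z(F) = -4*F²/3 (Z(F) = -(F + F)²/3 = -4*F²/3)
M(S) = -6
Z(47) + M(10) = -4/3*47² - 6 = -4/3*2209 - 6 = -8836/3 - 6 = -8854/3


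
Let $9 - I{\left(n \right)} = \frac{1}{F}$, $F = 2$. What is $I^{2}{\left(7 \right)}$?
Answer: $\frac{289}{4} \approx 72.25$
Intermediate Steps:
$I{\left(n \right)} = \frac{17}{2}$ ($I{\left(n \right)} = 9 - \frac{1}{2} = \frac{17}{2}$)
$I^{2}{\left(7 \right)} = \left(\frac{17}{2}\right)^{2} = \frac{289}{4}$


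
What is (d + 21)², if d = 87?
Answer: 11664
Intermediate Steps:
(d + 21)² = (87 + 21)² = 108² = 11664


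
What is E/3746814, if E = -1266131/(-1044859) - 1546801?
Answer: -808093839964/1957446164613 ≈ -0.41283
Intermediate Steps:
E = -1616187679928/1044859 (E = -1266131*(-1/1044859) - 1546801 = 1266131/1044859 - 1546801 = -1616187679928/1044859 ≈ -1.5468e+6)
E/3746814 = -1616187679928/1044859/3746814 = -1616187679928/1044859*1/3746814 = -808093839964/1957446164613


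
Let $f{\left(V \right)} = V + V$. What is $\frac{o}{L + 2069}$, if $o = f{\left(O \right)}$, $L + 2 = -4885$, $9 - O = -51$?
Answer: $- \frac{60}{1409} \approx -0.042583$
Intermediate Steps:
$O = 60$ ($O = 9 - -51 = 9 + 51 = 60$)
$f{\left(V \right)} = 2 V$
$L = -4887$ ($L = -2 - 4885 = -4887$)
$o = 120$ ($o = 2 \cdot 60 = 120$)
$\frac{o}{L + 2069} = \frac{120}{-4887 + 2069} = \frac{120}{-2818} = 120 \left(- \frac{1}{2818}\right) = - \frac{60}{1409}$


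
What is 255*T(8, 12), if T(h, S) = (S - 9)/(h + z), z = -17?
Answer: -85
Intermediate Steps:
T(h, S) = (-9 + S)/(-17 + h) (T(h, S) = (S - 9)/(h - 17) = (-9 + S)/(-17 + h))
255*T(8, 12) = 255*((-9 + 12)/(-17 + 8)) = 255*(3/(-9)) = 255*(-⅑*3) = 255*(-⅓) = -85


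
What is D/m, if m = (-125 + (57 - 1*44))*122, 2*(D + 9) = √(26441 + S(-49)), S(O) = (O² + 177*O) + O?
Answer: 9/13664 - √5030/13664 ≈ -0.0045318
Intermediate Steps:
S(O) = O² + 178*O
D = -9 + √5030 (D = -9 + √(26441 - 49*(178 - 49))/2 = -9 + √(26441 - 49*129)/2 = -9 + √(26441 - 6321)/2 = -9 + √20120/2 = -9 + (2*√5030)/2 = -9 + √5030 ≈ 61.922)
m = -13664 (m = (-125 + (57 - 44))*122 = (-125 + 13)*122 = -112*122 = -13664)
D/m = (-9 + √5030)/(-13664) = (-9 + √5030)*(-1/13664) = 9/13664 - √5030/13664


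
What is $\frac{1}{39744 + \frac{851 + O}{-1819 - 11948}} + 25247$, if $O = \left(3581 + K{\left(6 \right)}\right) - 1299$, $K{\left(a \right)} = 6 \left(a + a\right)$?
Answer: $\frac{13813957742188}{547152443} \approx 25247.0$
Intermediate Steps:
$K{\left(a \right)} = 12 a$ ($K{\left(a \right)} = 6 \cdot 2 a = 12 a$)
$O = 2354$ ($O = \left(3581 + 12 \cdot 6\right) - 1299 = \left(3581 + 72\right) - 1299 = 3653 - 1299 = 2354$)
$\frac{1}{39744 + \frac{851 + O}{-1819 - 11948}} + 25247 = \frac{1}{39744 + \frac{851 + 2354}{-1819 - 11948}} + 25247 = \frac{1}{39744 + \frac{3205}{-13767}} + 25247 = \frac{1}{39744 + 3205 \left(- \frac{1}{13767}\right)} + 25247 = \frac{1}{39744 - \frac{3205}{13767}} + 25247 = \frac{1}{\frac{547152443}{13767}} + 25247 = \frac{13767}{547152443} + 25247 = \frac{13813957742188}{547152443}$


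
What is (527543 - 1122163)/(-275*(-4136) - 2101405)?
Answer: 118924/192801 ≈ 0.61682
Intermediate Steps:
(527543 - 1122163)/(-275*(-4136) - 2101405) = -594620/(1137400 - 2101405) = -594620/(-964005) = -594620*(-1/964005) = 118924/192801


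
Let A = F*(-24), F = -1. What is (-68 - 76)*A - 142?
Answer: -3598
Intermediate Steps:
A = 24 (A = -1*(-24) = 24)
(-68 - 76)*A - 142 = (-68 - 76)*24 - 142 = -144*24 - 142 = -3456 - 142 = -3598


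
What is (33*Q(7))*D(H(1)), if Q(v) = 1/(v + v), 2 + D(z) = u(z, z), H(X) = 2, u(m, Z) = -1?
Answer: -99/14 ≈ -7.0714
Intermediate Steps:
D(z) = -3 (D(z) = -2 - 1 = -3)
Q(v) = 1/(2*v)
(33*Q(7))*D(H(1)) = (33*((½)/7))*(-3) = (33*((½)*(⅐)))*(-3) = (33*(1/14))*(-3) = (33/14)*(-3) = -99/14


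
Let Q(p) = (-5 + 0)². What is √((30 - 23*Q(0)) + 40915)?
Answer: √40370 ≈ 200.92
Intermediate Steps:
Q(p) = 25 (Q(p) = (-5)² = 25)
√((30 - 23*Q(0)) + 40915) = √((30 - 23*25) + 40915) = √((30 - 575) + 40915) = √(-545 + 40915) = √40370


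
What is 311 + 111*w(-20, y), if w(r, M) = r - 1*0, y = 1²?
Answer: -1909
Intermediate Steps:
y = 1
w(r, M) = r (w(r, M) = r + 0 = r)
311 + 111*w(-20, y) = 311 + 111*(-20) = 311 - 2220 = -1909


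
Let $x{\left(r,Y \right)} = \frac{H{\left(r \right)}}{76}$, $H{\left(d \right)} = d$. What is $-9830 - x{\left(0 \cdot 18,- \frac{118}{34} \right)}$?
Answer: $-9830$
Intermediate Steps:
$x{\left(r,Y \right)} = \frac{r}{76}$
$-9830 - x{\left(0 \cdot 18,- \frac{118}{34} \right)} = -9830 - \frac{0 \cdot 18}{76} = -9830 - \frac{1}{76} \cdot 0 = -9830 - 0 = -9830 + 0 = -9830$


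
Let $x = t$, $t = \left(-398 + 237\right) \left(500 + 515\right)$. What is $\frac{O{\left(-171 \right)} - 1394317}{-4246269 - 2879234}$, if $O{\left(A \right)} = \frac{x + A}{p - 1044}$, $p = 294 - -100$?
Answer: $\frac{453071232}{2315788475} \approx 0.19564$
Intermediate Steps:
$t = -163415$ ($t = \left(-161\right) 1015 = -163415$)
$x = -163415$
$p = 394$ ($p = 294 + 100 = 394$)
$O{\left(A \right)} = \frac{32683}{130} - \frac{A}{650}$ ($O{\left(A \right)} = \frac{-163415 + A}{394 - 1044} = \frac{-163415 + A}{-650} = \left(-163415 + A\right) \left(- \frac{1}{650}\right) = \frac{32683}{130} - \frac{A}{650}$)
$\frac{O{\left(-171 \right)} - 1394317}{-4246269 - 2879234} = \frac{\left(\frac{32683}{130} - - \frac{171}{650}\right) - 1394317}{-4246269 - 2879234} = \frac{\left(\frac{32683}{130} + \frac{171}{650}\right) - 1394317}{-7125503} = \left(\frac{81793}{325} - 1394317\right) \left(- \frac{1}{7125503}\right) = \left(- \frac{453071232}{325}\right) \left(- \frac{1}{7125503}\right) = \frac{453071232}{2315788475}$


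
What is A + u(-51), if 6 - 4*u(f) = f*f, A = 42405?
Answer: 167025/4 ≈ 41756.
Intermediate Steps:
u(f) = 3/2 - f²/4 (u(f) = 3/2 - f*f/4 = 3/2 - f²/4)
A + u(-51) = 42405 + (3/2 - ¼*(-51)²) = 42405 + (3/2 - ¼*2601) = 42405 + (3/2 - 2601/4) = 42405 - 2595/4 = 167025/4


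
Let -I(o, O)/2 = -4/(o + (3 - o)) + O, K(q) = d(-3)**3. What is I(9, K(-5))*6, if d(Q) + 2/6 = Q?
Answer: 4144/9 ≈ 460.44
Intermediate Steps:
d(Q) = -1/3 + Q
K(q) = -1000/27 (K(q) = (-1/3 - 3)**3 = (-10/3)**3 = -1000/27)
I(o, O) = 8/3 - 2*O (I(o, O) = -2*(-4/(o + (3 - o)) + O) = -2*(-4/3 + O) = 8/3 - 2*O)
I(9, K(-5))*6 = (8/3 - 2*(-1000/27))*6 = (8/3 + 2000/27)*6 = (2072/27)*6 = 4144/9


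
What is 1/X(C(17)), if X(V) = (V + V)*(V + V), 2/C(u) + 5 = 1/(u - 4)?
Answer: 256/169 ≈ 1.5148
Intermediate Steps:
C(u) = 2/(-5 + 1/(-4 + u)) (C(u) = 2/(-5 + 1/(u - 4)) = 2/(-5 + 1/(-4 + u)))
X(V) = 4*V² (X(V) = (2*V)*(2*V) = 4*V²)
1/X(C(17)) = 1/(4*(2*(4 - 1*17)/(-21 + 5*17))²) = 1/(4*(2*(4 - 17)/(-21 + 85))²) = 1/(4*(2*(-13)/64)²) = 1/(4*(2*(1/64)*(-13))²) = 1/(4*(-13/32)²) = 1/(4*(169/1024)) = 1/(169/256) = 256/169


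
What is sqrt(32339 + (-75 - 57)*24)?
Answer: sqrt(29171) ≈ 170.80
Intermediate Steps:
sqrt(32339 + (-75 - 57)*24) = sqrt(32339 - 132*24) = sqrt(32339 - 3168) = sqrt(29171)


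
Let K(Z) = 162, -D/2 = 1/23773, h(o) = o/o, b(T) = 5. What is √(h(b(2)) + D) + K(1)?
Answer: 162 + √565107983/23773 ≈ 163.00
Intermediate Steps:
h(o) = 1
D = -2/23773 ≈ -8.4129e-5
√(h(b(2)) + D) + K(1) = √(1 - 2/23773) + 162 = √(23771/23773) + 162 = √565107983/23773 + 162 = 162 + √565107983/23773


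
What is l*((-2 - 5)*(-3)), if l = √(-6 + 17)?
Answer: 21*√11 ≈ 69.649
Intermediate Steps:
l = √11 ≈ 3.3166
l*((-2 - 5)*(-3)) = √11*((-2 - 5)*(-3)) = √11*(-7*(-3)) = √11*21 = 21*√11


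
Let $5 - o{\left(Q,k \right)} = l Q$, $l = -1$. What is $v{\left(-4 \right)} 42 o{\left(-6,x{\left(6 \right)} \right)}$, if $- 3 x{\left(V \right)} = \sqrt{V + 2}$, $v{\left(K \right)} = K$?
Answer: $168$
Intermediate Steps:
$x{\left(V \right)} = - \frac{\sqrt{2 + V}}{3}$ ($x{\left(V \right)} = - \frac{\sqrt{V + 2}}{3} = - \frac{\sqrt{2 + V}}{3}$)
$o{\left(Q,k \right)} = 5 + Q$ ($o{\left(Q,k \right)} = 5 - - Q = 5 + Q$)
$v{\left(-4 \right)} 42 o{\left(-6,x{\left(6 \right)} \right)} = \left(-4\right) 42 \left(5 - 6\right) = \left(-168\right) \left(-1\right) = 168$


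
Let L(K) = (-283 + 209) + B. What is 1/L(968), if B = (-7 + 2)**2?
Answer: -1/49 ≈ -0.020408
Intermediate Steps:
B = 25 (B = (-5)**2 = 25)
L(K) = -49 (L(K) = (-283 + 209) + 25 = -74 + 25 = -49)
1/L(968) = 1/(-49) = -1/49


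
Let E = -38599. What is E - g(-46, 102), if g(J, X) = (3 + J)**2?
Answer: -40448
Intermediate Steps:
E - g(-46, 102) = -38599 - (3 - 46)**2 = -38599 - 1*(-43)**2 = -38599 - 1*1849 = -38599 - 1849 = -40448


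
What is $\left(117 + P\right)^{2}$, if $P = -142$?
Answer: $625$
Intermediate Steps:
$\left(117 + P\right)^{2} = \left(117 - 142\right)^{2} = \left(-25\right)^{2} = 625$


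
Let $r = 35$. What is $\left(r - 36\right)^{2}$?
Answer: $1$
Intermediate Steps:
$\left(r - 36\right)^{2} = \left(35 - 36\right)^{2} = \left(-1\right)^{2} = 1$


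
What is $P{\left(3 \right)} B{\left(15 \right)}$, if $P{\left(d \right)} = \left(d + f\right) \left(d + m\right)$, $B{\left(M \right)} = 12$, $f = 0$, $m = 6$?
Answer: $324$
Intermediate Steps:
$P{\left(d \right)} = d \left(6 + d\right)$ ($P{\left(d \right)} = \left(d + 0\right) \left(d + 6\right) = d \left(6 + d\right)$)
$P{\left(3 \right)} B{\left(15 \right)} = 3 \left(6 + 3\right) 12 = 3 \cdot 9 \cdot 12 = 27 \cdot 12 = 324$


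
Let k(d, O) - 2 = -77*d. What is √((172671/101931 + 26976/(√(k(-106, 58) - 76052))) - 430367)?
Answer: √(-8944444574047430897746 - 33033961154536968*I*√4243)/144164411 ≈ 0.07891 - 656.02*I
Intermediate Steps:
k(d, O) = 2 - 77*d
√((172671/101931 + 26976/(√(k(-106, 58) - 76052))) - 430367) = √((172671/101931 + 26976/(√((2 - 77*(-106)) - 76052))) - 430367) = √((172671*(1/101931) + 26976/(√((2 + 8162) - 76052))) - 430367) = √((57557/33977 + 26976/(√(8164 - 76052))) - 430367) = √((57557/33977 + 26976/(√(-67888))) - 430367) = √((57557/33977 + 26976/((4*I*√4243))) - 430367) = √((57557/33977 + 26976*(-I*√4243/16972)) - 430367) = √((57557/33977 - 6744*I*√4243/4243) - 430367) = √(-14622522002/33977 - 6744*I*√4243/4243)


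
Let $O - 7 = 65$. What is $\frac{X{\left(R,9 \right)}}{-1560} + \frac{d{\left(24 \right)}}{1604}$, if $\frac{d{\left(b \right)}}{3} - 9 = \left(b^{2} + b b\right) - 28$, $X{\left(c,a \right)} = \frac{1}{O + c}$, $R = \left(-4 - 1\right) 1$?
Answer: $\frac{88815469}{41912520} \approx 2.1191$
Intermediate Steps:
$O = 72$ ($O = 7 + 65 = 72$)
$R = -5$ ($R = \left(-5\right) 1 = -5$)
$X{\left(c,a \right)} = \frac{1}{72 + c}$
$d{\left(b \right)} = -57 + 6 b^{2}$ ($d{\left(b \right)} = 27 + 3 \left(\left(b^{2} + b b\right) - 28\right) = 27 + 3 \left(\left(b^{2} + b^{2}\right) - 28\right) = 27 + 3 \left(2 b^{2} - 28\right) = 27 + 3 \left(-28 + 2 b^{2}\right) = 27 + \left(-84 + 6 b^{2}\right) = -57 + 6 b^{2}$)
$\frac{X{\left(R,9 \right)}}{-1560} + \frac{d{\left(24 \right)}}{1604} = \frac{1}{\left(72 - 5\right) \left(-1560\right)} + \frac{-57 + 6 \cdot 24^{2}}{1604} = \frac{1}{67} \left(- \frac{1}{1560}\right) + \left(-57 + 6 \cdot 576\right) \frac{1}{1604} = \frac{1}{67} \left(- \frac{1}{1560}\right) + \left(-57 + 3456\right) \frac{1}{1604} = - \frac{1}{104520} + 3399 \cdot \frac{1}{1604} = - \frac{1}{104520} + \frac{3399}{1604} = \frac{88815469}{41912520}$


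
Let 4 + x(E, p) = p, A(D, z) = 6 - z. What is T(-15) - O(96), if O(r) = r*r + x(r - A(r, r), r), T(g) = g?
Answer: -9323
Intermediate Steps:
x(E, p) = -4 + p
O(r) = -4 + r + r² (O(r) = r*r + (-4 + r) = r² + (-4 + r) = -4 + r + r²)
T(-15) - O(96) = -15 - (-4 + 96 + 96²) = -15 - (-4 + 96 + 9216) = -15 - 1*9308 = -15 - 9308 = -9323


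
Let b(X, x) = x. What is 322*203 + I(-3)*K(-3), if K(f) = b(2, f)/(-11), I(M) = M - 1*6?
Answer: 718999/11 ≈ 65364.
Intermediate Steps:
I(M) = -6 + M (I(M) = M - 6 = -6 + M)
K(f) = -f/11 (K(f) = f/(-11) = f*(-1/11) = -f/11)
322*203 + I(-3)*K(-3) = 322*203 + (-6 - 3)*(-1/11*(-3)) = 65366 - 9*3/11 = 65366 - 27/11 = 718999/11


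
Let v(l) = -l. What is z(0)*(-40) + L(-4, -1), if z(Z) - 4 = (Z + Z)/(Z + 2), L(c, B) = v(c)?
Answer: -156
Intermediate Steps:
L(c, B) = -c
z(Z) = 4 + 2*Z/(2 + Z) (z(Z) = 4 + (Z + Z)/(Z + 2) = 4 + (2*Z)/(2 + Z) = 4 + 2*Z/(2 + Z))
z(0)*(-40) + L(-4, -1) = (2*(4 + 3*0)/(2 + 0))*(-40) - 1*(-4) = (2*(4 + 0)/2)*(-40) + 4 = (2*(1/2)*4)*(-40) + 4 = 4*(-40) + 4 = -160 + 4 = -156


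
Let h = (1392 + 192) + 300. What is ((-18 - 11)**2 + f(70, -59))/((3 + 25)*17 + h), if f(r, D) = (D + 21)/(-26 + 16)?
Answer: 528/1475 ≈ 0.35797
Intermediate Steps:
h = 1884 (h = 1584 + 300 = 1884)
f(r, D) = -21/10 - D/10 (f(r, D) = (21 + D)/(-10) = (21 + D)*(-1/10) = -21/10 - D/10)
((-18 - 11)**2 + f(70, -59))/((3 + 25)*17 + h) = ((-18 - 11)**2 + (-21/10 - 1/10*(-59)))/((3 + 25)*17 + 1884) = ((-29)**2 + (-21/10 + 59/10))/(28*17 + 1884) = (841 + 19/5)/(476 + 1884) = (4224/5)/2360 = (4224/5)*(1/2360) = 528/1475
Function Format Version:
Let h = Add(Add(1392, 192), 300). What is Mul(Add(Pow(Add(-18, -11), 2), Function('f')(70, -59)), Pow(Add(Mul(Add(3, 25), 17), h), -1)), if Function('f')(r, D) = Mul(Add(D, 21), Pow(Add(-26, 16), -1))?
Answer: Rational(528, 1475) ≈ 0.35797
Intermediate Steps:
h = 1884 (h = Add(1584, 300) = 1884)
Function('f')(r, D) = Add(Rational(-21, 10), Mul(Rational(-1, 10), D)) (Function('f')(r, D) = Mul(Add(21, D), Pow(-10, -1)) = Mul(Add(21, D), Rational(-1, 10)) = Add(Rational(-21, 10), Mul(Rational(-1, 10), D)))
Mul(Add(Pow(Add(-18, -11), 2), Function('f')(70, -59)), Pow(Add(Mul(Add(3, 25), 17), h), -1)) = Mul(Add(Pow(Add(-18, -11), 2), Add(Rational(-21, 10), Mul(Rational(-1, 10), -59))), Pow(Add(Mul(Add(3, 25), 17), 1884), -1)) = Mul(Add(Pow(-29, 2), Add(Rational(-21, 10), Rational(59, 10))), Pow(Add(Mul(28, 17), 1884), -1)) = Mul(Add(841, Rational(19, 5)), Pow(Add(476, 1884), -1)) = Mul(Rational(4224, 5), Pow(2360, -1)) = Mul(Rational(4224, 5), Rational(1, 2360)) = Rational(528, 1475)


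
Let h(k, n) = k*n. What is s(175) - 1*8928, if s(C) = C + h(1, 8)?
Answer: -8745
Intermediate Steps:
s(C) = 8 + C (s(C) = C + 1*8 = C + 8 = 8 + C)
s(175) - 1*8928 = (8 + 175) - 1*8928 = 183 - 8928 = -8745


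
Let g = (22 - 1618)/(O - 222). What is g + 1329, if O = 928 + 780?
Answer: 986649/743 ≈ 1327.9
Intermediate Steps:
O = 1708
g = -798/743 (g = (22 - 1618)/(1708 - 222) = -1596/1486 = -1596*1/1486 = -798/743 ≈ -1.0740)
g + 1329 = -798/743 + 1329 = 986649/743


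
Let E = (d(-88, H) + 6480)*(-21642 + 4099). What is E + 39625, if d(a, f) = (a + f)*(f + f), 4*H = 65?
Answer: -581847455/8 ≈ -7.2731e+7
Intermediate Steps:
H = 65/4 (H = (¼)*65 = 65/4 ≈ 16.250)
d(a, f) = 2*f*(a + f) (d(a, f) = (a + f)*(2*f) = 2*f*(a + f))
E = -582164455/8 (E = (2*(65/4)*(-88 + 65/4) + 6480)*(-21642 + 4099) = (2*(65/4)*(-287/4) + 6480)*(-17543) = (-18655/8 + 6480)*(-17543) = (33185/8)*(-17543) = -582164455/8 ≈ -7.2771e+7)
E + 39625 = -582164455/8 + 39625 = -581847455/8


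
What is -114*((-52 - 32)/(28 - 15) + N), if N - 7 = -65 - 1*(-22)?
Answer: 62928/13 ≈ 4840.6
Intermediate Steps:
N = -36 (N = 7 + (-65 - 1*(-22)) = 7 + (-65 + 22) = 7 - 43 = -36)
-114*((-52 - 32)/(28 - 15) + N) = -114*((-52 - 32)/(28 - 15) - 36) = -114*(-84/13 - 36) = -114*(-552/13) = 62928/13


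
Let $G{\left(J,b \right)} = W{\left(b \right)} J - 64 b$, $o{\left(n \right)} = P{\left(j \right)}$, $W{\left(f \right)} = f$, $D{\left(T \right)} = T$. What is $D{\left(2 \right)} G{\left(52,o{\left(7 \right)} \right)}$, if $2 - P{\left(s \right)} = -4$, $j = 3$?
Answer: $-144$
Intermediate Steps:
$P{\left(s \right)} = 6$ ($P{\left(s \right)} = 2 - -4 = 2 + 4 = 6$)
$o{\left(n \right)} = 6$
$G{\left(J,b \right)} = - 64 b + J b$ ($G{\left(J,b \right)} = b J - 64 b = J b - 64 b = - 64 b + J b$)
$D{\left(2 \right)} G{\left(52,o{\left(7 \right)} \right)} = 2 \cdot 6 \left(-64 + 52\right) = 2 \cdot 6 \left(-12\right) = 2 \left(-72\right) = -144$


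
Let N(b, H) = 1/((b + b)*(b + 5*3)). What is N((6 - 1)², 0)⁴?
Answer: 1/16000000000000 ≈ 6.2500e-14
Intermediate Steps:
N(b, H) = 1/(2*b*(15 + b)) (N(b, H) = 1/((2*b)*(b + 15)) = 1/((2*b)*(15 + b)) = 1/(2*b*(15 + b)))
N((6 - 1)², 0)⁴ = (1/(2*((6 - 1)²)*(15 + (6 - 1)²)))⁴ = (1/(2*(5²)*(15 + 5²)))⁴ = ((½)/(25*(15 + 25)))⁴ = ((½)*(1/25)/40)⁴ = ((½)*(1/25)*(1/40))⁴ = (1/2000)⁴ = 1/16000000000000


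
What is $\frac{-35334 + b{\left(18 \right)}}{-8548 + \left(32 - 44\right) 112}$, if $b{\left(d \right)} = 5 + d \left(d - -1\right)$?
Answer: $\frac{34987}{9892} \approx 3.5369$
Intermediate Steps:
$b{\left(d \right)} = 5 + d \left(1 + d\right)$ ($b{\left(d \right)} = 5 + d \left(d + 1\right) = 5 + d \left(1 + d\right)$)
$\frac{-35334 + b{\left(18 \right)}}{-8548 + \left(32 - 44\right) 112} = \frac{-35334 + \left(5 + 18 + 18^{2}\right)}{-8548 + \left(32 - 44\right) 112} = \frac{-35334 + \left(5 + 18 + 324\right)}{-8548 - 1344} = \frac{-35334 + 347}{-8548 - 1344} = - \frac{34987}{-9892} = \left(-34987\right) \left(- \frac{1}{9892}\right) = \frac{34987}{9892}$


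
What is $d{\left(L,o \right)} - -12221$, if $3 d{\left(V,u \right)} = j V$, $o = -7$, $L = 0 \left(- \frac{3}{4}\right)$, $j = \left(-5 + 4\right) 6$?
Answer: $12221$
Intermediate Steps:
$j = -6$ ($j = \left(-1\right) 6 = -6$)
$L = 0$ ($L = 0 \left(\left(-3\right) \frac{1}{4}\right) = 0 \left(- \frac{3}{4}\right) = 0$)
$d{\left(V,u \right)} = - 2 V$ ($d{\left(V,u \right)} = \frac{\left(-6\right) V}{3} = - 2 V$)
$d{\left(L,o \right)} - -12221 = \left(-2\right) 0 - -12221 = 0 + 12221 = 12221$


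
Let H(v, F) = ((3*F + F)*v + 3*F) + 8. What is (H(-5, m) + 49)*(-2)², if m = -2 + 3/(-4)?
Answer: 415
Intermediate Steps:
m = -11/4 (m = -2 + 3*(-¼) = -2 - ¾ = -11/4 ≈ -2.7500)
H(v, F) = 8 + 3*F + 4*F*v (H(v, F) = ((4*F)*v + 3*F) + 8 = (4*F*v + 3*F) + 8 = (3*F + 4*F*v) + 8 = 8 + 3*F + 4*F*v)
(H(-5, m) + 49)*(-2)² = ((8 + 3*(-11/4) + 4*(-11/4)*(-5)) + 49)*(-2)² = ((8 - 33/4 + 55) + 49)*4 = (219/4 + 49)*4 = (415/4)*4 = 415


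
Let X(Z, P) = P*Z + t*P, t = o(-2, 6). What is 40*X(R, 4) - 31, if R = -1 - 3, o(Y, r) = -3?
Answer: -1151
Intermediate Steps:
R = -4
t = -3
X(Z, P) = -3*P + P*Z (X(Z, P) = P*Z - 3*P = -3*P + P*Z)
40*X(R, 4) - 31 = 40*(4*(-3 - 4)) - 31 = 40*(4*(-7)) - 31 = 40*(-28) - 31 = -1120 - 31 = -1151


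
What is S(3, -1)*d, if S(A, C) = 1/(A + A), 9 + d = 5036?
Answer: 5027/6 ≈ 837.83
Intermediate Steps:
d = 5027 (d = -9 + 5036 = 5027)
S(A, C) = 1/(2*A)
S(3, -1)*d = ((1/2)/3)*5027 = ((1/2)*(1/3))*5027 = (1/6)*5027 = 5027/6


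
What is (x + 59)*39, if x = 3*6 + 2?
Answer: 3081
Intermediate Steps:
x = 20 (x = 18 + 2 = 20)
(x + 59)*39 = (20 + 59)*39 = 79*39 = 3081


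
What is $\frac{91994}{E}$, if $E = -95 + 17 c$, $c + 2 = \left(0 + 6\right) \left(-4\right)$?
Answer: $- \frac{91994}{537} \approx -171.31$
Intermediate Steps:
$c = -26$ ($c = -2 + \left(0 + 6\right) \left(-4\right) = -2 + 6 \left(-4\right) = -2 - 24 = -26$)
$E = -537$ ($E = -95 + 17 \left(-26\right) = -95 - 442 = -537$)
$\frac{91994}{E} = \frac{91994}{-537} = 91994 \left(- \frac{1}{537}\right) = - \frac{91994}{537}$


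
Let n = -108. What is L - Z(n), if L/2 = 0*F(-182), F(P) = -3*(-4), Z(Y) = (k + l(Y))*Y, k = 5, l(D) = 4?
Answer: 972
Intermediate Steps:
Z(Y) = 9*Y (Z(Y) = (5 + 4)*Y = 9*Y)
F(P) = 12
L = 0 (L = 2*(0*12) = 2*0 = 0)
L - Z(n) = 0 - 9*(-108) = 0 - 1*(-972) = 0 + 972 = 972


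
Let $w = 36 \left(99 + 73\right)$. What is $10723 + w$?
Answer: $16915$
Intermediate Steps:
$w = 6192$ ($w = 36 \cdot 172 = 6192$)
$10723 + w = 10723 + 6192 = 16915$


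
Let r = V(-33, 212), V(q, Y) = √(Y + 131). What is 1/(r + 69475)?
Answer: 9925/689539326 - √7/689539326 ≈ 1.4390e-5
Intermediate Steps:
V(q, Y) = √(131 + Y)
r = 7*√7 (r = √(131 + 212) = √343 = 7*√7 ≈ 18.520)
1/(r + 69475) = 1/(7*√7 + 69475) = 1/(69475 + 7*√7)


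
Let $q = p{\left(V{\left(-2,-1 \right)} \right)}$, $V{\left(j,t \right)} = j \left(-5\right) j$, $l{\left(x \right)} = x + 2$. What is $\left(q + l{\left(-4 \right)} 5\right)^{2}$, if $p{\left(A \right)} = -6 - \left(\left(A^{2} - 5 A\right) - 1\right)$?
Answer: $265225$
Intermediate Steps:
$l{\left(x \right)} = 2 + x$
$V{\left(j,t \right)} = - 5 j^{2}$ ($V{\left(j,t \right)} = - 5 j j = - 5 j^{2}$)
$p{\left(A \right)} = -5 - A^{2} + 5 A$ ($p{\left(A \right)} = -6 - \left(-1 + A^{2} - 5 A\right) = -6 + \left(1 - A^{2} + 5 A\right) = -5 - A^{2} + 5 A$)
$q = -505$ ($q = -5 - \left(- 5 \left(-2\right)^{2}\right)^{2} + 5 \left(- 5 \left(-2\right)^{2}\right) = -5 - \left(\left(-5\right) 4\right)^{2} + 5 \left(\left(-5\right) 4\right) = -5 - \left(-20\right)^{2} + 5 \left(-20\right) = -5 - 400 - 100 = -505$)
$\left(q + l{\left(-4 \right)} 5\right)^{2} = \left(-505 + \left(2 - 4\right) 5\right)^{2} = \left(-505 - 10\right)^{2} = \left(-515\right)^{2} = 265225$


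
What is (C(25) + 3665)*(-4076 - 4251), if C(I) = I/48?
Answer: -1465094015/48 ≈ -3.0523e+7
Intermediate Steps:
C(I) = I/48 (C(I) = I*(1/48) = I/48)
(C(25) + 3665)*(-4076 - 4251) = ((1/48)*25 + 3665)*(-4076 - 4251) = (25/48 + 3665)*(-8327) = (175945/48)*(-8327) = -1465094015/48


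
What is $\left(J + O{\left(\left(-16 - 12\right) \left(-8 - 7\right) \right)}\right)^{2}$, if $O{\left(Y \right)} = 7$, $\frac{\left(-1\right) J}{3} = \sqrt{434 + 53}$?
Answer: $4432 - 42 \sqrt{487} \approx 3505.1$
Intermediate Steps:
$J = - 3 \sqrt{487}$ ($J = - 3 \sqrt{434 + 53} = - 3 \sqrt{487} \approx -66.204$)
$\left(J + O{\left(\left(-16 - 12\right) \left(-8 - 7\right) \right)}\right)^{2} = \left(- 3 \sqrt{487} + 7\right)^{2} = \left(7 - 3 \sqrt{487}\right)^{2}$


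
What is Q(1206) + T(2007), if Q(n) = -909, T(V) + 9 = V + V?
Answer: 3096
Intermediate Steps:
T(V) = -9 + 2*V (T(V) = -9 + (V + V) = -9 + 2*V)
Q(1206) + T(2007) = -909 + (-9 + 2*2007) = -909 + (-9 + 4014) = -909 + 4005 = 3096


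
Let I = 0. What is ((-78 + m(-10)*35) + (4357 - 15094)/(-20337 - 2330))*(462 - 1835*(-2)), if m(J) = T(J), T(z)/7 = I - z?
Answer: 186258164/19 ≈ 9.8031e+6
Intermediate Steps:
T(z) = -7*z (T(z) = 7*(0 - z) = 7*(-z) = -7*z)
m(J) = -7*J
((-78 + m(-10)*35) + (4357 - 15094)/(-20337 - 2330))*(462 - 1835*(-2)) = ((-78 - 7*(-10)*35) + (4357 - 15094)/(-20337 - 2330))*(462 - 1835*(-2)) = ((-78 + 70*35) - 10737/(-22667))*(462 + 3670) = ((-78 + 2450) - 10737*(-1/22667))*4132 = (2372 + 9/19)*4132 = (45077/19)*4132 = 186258164/19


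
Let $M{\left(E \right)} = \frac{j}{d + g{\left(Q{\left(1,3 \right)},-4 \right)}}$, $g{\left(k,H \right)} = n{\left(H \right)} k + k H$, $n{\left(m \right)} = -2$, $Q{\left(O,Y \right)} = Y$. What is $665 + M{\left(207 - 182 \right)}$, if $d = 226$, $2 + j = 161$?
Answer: $\frac{138479}{208} \approx 665.76$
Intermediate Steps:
$j = 159$ ($j = -2 + 161 = 159$)
$g{\left(k,H \right)} = - 2 k + H k$ ($g{\left(k,H \right)} = - 2 k + k H = - 2 k + H k$)
$M{\left(E \right)} = \frac{159}{208}$ ($M{\left(E \right)} = \frac{159}{226 + 3 \left(-2 - 4\right)} = \frac{159}{226 + 3 \left(-6\right)} = \frac{159}{226 - 18} = \frac{159}{208}$)
$665 + M{\left(207 - 182 \right)} = 665 + \frac{159}{208} = \frac{138479}{208}$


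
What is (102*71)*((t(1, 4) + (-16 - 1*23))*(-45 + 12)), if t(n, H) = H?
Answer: 8364510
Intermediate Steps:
(102*71)*((t(1, 4) + (-16 - 1*23))*(-45 + 12)) = (102*71)*((4 + (-16 - 1*23))*(-45 + 12)) = 7242*((4 + (-16 - 23))*(-33)) = 7242*((4 - 39)*(-33)) = 7242*(-35*(-33)) = 7242*1155 = 8364510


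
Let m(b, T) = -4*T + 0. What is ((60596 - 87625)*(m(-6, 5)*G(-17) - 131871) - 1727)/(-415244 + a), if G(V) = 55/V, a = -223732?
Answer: -3785252509/678912 ≈ -5575.5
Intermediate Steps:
m(b, T) = -4*T
((60596 - 87625)*(m(-6, 5)*G(-17) - 131871) - 1727)/(-415244 + a) = ((60596 - 87625)*((-4*5)*(55/(-17)) - 131871) - 1727)/(-415244 - 223732) = (-27029*(-1100*(-1)/17 - 131871) - 1727)/(-638976) = (-27029*(-20*(-55/17) - 131871) - 1727)*(-1/638976) = (-27029*(1100/17 - 131871) - 1727)*(-1/638976) = (-27029*(-2240707/17) - 1727)*(-1/638976) = (60564069503/17 - 1727)*(-1/638976) = (60564040144/17)*(-1/638976) = -3785252509/678912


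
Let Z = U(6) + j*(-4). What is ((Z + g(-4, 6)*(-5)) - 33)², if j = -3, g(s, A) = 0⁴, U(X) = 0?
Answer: 441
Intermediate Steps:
g(s, A) = 0
Z = 12 (Z = 0 - 3*(-4) = 0 + 12 = 12)
((Z + g(-4, 6)*(-5)) - 33)² = ((12 + 0*(-5)) - 33)² = ((12 + 0) - 33)² = (12 - 33)² = (-21)² = 441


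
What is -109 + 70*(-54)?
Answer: -3889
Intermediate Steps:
-109 + 70*(-54) = -109 - 3780 = -3889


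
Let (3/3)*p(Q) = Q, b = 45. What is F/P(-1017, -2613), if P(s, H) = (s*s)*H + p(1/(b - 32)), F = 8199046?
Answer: -53293799/17566881520 ≈ -0.0030338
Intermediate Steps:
p(Q) = Q
P(s, H) = 1/13 + H*s**2 (P(s, H) = (s*s)*H + 1/(45 - 32) = s**2*H + 1/13 = H*s**2 + 1/13 = 1/13 + H*s**2)
F/P(-1017, -2613) = 8199046/(1/13 - 2613*(-1017)**2) = 8199046/(1/13 - 2613*1034289) = 8199046/(1/13 - 2702597157) = 8199046/(-35133763040/13) = 8199046*(-13/35133763040) = -53293799/17566881520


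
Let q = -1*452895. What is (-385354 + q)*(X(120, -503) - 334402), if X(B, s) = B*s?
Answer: 330908851738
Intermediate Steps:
q = -452895
(-385354 + q)*(X(120, -503) - 334402) = (-385354 - 452895)*(120*(-503) - 334402) = -838249*(-60360 - 334402) = -838249*(-394762) = 330908851738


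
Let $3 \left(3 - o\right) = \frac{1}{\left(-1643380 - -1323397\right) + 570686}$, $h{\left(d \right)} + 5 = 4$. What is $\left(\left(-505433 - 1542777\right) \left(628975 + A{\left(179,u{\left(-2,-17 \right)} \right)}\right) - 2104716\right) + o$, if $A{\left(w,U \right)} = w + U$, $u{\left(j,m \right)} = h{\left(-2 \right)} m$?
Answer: $- \frac{969225147576305908}{752109} \approx -1.2887 \cdot 10^{12}$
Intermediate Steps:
$h{\left(d \right)} = -1$ ($h{\left(d \right)} = -5 + 4 = -1$)
$u{\left(j,m \right)} = - m$
$A{\left(w,U \right)} = U + w$
$o = \frac{2256326}{752109}$ ($o = 3 - \frac{1}{3 \left(\left(-1643380 - -1323397\right) + 570686\right)} = 3 - \frac{1}{3 \left(\left(-1643380 + 1323397\right) + 570686\right)} = 3 - \frac{1}{3 \left(-319983 + 570686\right)} = 3 - \frac{1}{3 \cdot 250703} = 3 - \frac{1}{752109} = \frac{2256326}{752109} \approx 3.0$)
$\left(\left(-505433 - 1542777\right) \left(628975 + A{\left(179,u{\left(-2,-17 \right)} \right)}\right) - 2104716\right) + o = \left(\left(-505433 - 1542777\right) \left(628975 + \left(\left(-1\right) \left(-17\right) + 179\right)\right) - 2104716\right) + \frac{2256326}{752109} = \left(- 2048210 \left(628975 + \left(17 + 179\right)\right) - 2104716\right) + \frac{2256326}{752109} = \left(- 2048210 \left(628975 + 196\right) - 2104716\right) + \frac{2256326}{752109} = \left(\left(-2048210\right) 629171 - 2104716\right) + \frac{2256326}{752109} = \left(-1288674333910 - 2104716\right) + \frac{2256326}{752109} = -1288676438626 + \frac{2256326}{752109} = - \frac{969225147576305908}{752109}$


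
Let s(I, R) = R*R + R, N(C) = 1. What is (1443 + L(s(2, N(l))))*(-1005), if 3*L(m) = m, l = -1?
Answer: -1450885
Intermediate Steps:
s(I, R) = R + R² (s(I, R) = R² + R = R + R²)
L(m) = m/3
(1443 + L(s(2, N(l))))*(-1005) = (1443 + (1*(1 + 1))/3)*(-1005) = (1443 + (1*2)/3)*(-1005) = (1443 + (⅓)*2)*(-1005) = (1443 + ⅔)*(-1005) = (4331/3)*(-1005) = -1450885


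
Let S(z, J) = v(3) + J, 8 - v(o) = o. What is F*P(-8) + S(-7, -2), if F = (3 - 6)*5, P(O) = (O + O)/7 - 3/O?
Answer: 1773/56 ≈ 31.661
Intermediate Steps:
v(o) = 8 - o
S(z, J) = 5 + J (S(z, J) = (8 - 1*3) + J = (8 - 3) + J = 5 + J)
P(O) = -3/O + 2*O/7 (P(O) = (2*O)*(1/7) - 3/O = 2*O/7 - 3/O = -3/O + 2*O/7)
F = -15 (F = -3*5 = -15)
F*P(-8) + S(-7, -2) = -15*(-3/(-8) + (2/7)*(-8)) + (5 - 2) = -15*(-3*(-1/8) - 16/7) + 3 = -15*(3/8 - 16/7) + 3 = -15*(-107/56) + 3 = 1605/56 + 3 = 1773/56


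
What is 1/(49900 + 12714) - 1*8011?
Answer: -501600753/62614 ≈ -8011.0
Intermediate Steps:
1/(49900 + 12714) - 1*8011 = 1/62614 - 8011 = -501600753/62614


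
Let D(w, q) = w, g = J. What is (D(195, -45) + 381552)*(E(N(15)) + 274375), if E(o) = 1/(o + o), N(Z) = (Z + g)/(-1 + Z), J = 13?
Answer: 418967714247/4 ≈ 1.0474e+11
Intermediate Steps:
g = 13
N(Z) = (13 + Z)/(-1 + Z) (N(Z) = (Z + 13)/(-1 + Z) = (13 + Z)/(-1 + Z))
E(o) = 1/(2*o)
(D(195, -45) + 381552)*(E(N(15)) + 274375) = (195 + 381552)*(1/(2*(((13 + 15)/(-1 + 15)))) + 274375) = 381747*(1/(2*((28/14))) + 274375) = 381747*(1/(2*(((1/14)*28))) + 274375) = 381747*((1/2)/2 + 274375) = 381747*((1/2)*(1/2) + 274375) = 381747*(1/4 + 274375) = 381747*(1097501/4) = 418967714247/4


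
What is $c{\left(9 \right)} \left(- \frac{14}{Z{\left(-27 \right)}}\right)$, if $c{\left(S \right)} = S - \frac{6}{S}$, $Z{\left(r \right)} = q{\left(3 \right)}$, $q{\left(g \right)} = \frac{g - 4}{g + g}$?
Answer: $700$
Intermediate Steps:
$q{\left(g \right)} = \frac{-4 + g}{2 g}$
$Z{\left(r \right)} = - \frac{1}{6}$ ($Z{\left(r \right)} = \frac{-4 + 3}{2 \cdot 3} = \frac{1}{2} \cdot \frac{1}{3} \left(-1\right) = - \frac{1}{6}$)
$c{\left(9 \right)} \left(- \frac{14}{Z{\left(-27 \right)}}\right) = \left(9 - \frac{6}{9}\right) \left(- \frac{14}{- \frac{1}{6}}\right) = \left(9 - \frac{2}{3}\right) \left(\left(-14\right) \left(-6\right)\right) = \left(9 - \frac{2}{3}\right) 84 = \frac{25}{3} \cdot 84 = 700$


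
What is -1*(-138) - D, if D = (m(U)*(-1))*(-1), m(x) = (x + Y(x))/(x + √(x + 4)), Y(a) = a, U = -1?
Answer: 139 + √3 ≈ 140.73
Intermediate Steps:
m(x) = 2*x/(x + √(4 + x)) (m(x) = (x + x)/(x + √(x + 4)) = (2*x)/(x + √(4 + x)) = 2*x/(x + √(4 + x)))
D = -2/(-1 + √3) (D = ((2*(-1)/(-1 + √(4 - 1)))*(-1))*(-1) = ((2*(-1)/(-1 + √3))*(-1))*(-1) = (-2/(-1 + √3)*(-1))*(-1) = (2/(-1 + √3))*(-1) = -2/(-1 + √3) ≈ -2.7321)
-1*(-138) - D = -1*(-138) - (-1 - √3) = 138 + (1 + √3) = 139 + √3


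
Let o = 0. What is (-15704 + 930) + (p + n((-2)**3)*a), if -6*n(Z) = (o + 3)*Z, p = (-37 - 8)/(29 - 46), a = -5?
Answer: -251453/17 ≈ -14791.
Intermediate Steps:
p = 45/17 (p = -45/(-17) = -45*(-1/17) = 45/17 ≈ 2.6471)
n(Z) = -Z/2 (n(Z) = -(0 + 3)*Z/6 = -Z/2)
(-15704 + 930) + (p + n((-2)**3)*a) = (-15704 + 930) + (45/17 - 1/2*(-2)**3*(-5)) = -14774 + (45/17 - 1/2*(-8)*(-5)) = -14774 + (45/17 + 4*(-5)) = -14774 + (45/17 - 20) = -14774 - 295/17 = -251453/17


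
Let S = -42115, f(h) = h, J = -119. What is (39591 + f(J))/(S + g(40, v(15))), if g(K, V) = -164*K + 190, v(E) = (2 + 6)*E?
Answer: -39472/48485 ≈ -0.81411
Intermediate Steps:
v(E) = 8*E
g(K, V) = 190 - 164*K
(39591 + f(J))/(S + g(40, v(15))) = (39591 - 119)/(-42115 + (190 - 164*40)) = 39472/(-42115 + (190 - 6560)) = 39472/(-42115 - 6370) = 39472/(-48485) = 39472*(-1/48485) = -39472/48485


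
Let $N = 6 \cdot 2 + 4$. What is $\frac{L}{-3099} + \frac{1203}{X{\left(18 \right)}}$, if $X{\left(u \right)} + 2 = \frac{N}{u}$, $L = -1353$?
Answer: $- \frac{11179781}{10330} \approx -1082.3$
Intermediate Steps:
$N = 16$ ($N = 12 + 4 = 16$)
$X{\left(u \right)} = -2 + \frac{16}{u}$
$\frac{L}{-3099} + \frac{1203}{X{\left(18 \right)}} = - \frac{1353}{-3099} + \frac{1203}{-2 + \frac{16}{18}} = \left(-1353\right) \left(- \frac{1}{3099}\right) + \frac{1203}{-2 + 16 \cdot \frac{1}{18}} = \frac{451}{1033} + \frac{1203}{-2 + \frac{8}{9}} = \frac{451}{1033} + \frac{1203}{- \frac{10}{9}} = \frac{451}{1033} + 1203 \left(- \frac{9}{10}\right) = \frac{451}{1033} - \frac{10827}{10} = - \frac{11179781}{10330}$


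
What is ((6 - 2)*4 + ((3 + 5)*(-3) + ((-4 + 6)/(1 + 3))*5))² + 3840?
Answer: 15481/4 ≈ 3870.3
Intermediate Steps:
((6 - 2)*4 + ((3 + 5)*(-3) + ((-4 + 6)/(1 + 3))*5))² + 3840 = (4*4 + (8*(-3) + (2/4)*5))² + 3840 = (16 + (-24 + (2*(¼))*5))² + 3840 = (16 + (-24 + (½)*5))² + 3840 = (16 + (-24 + 5/2))² + 3840 = (16 - 43/2)² + 3840 = (-11/2)² + 3840 = 121/4 + 3840 = 15481/4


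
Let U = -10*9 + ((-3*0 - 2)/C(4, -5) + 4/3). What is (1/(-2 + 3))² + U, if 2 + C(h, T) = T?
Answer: -1835/21 ≈ -87.381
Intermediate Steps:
C(h, T) = -2 + T
U = -1856/21 (U = -10*9 + ((-3*0 - 2)/(-2 - 5) + 4/3) = -90 + ((0 - 2)/(-7) + 4*(⅓)) = -90 + (-2*(-⅐) + 4/3) = -90 + (2/7 + 4/3) = -90 + 34/21 = -1856/21 ≈ -88.381)
(1/(-2 + 3))² + U = (1/(-2 + 3))² - 1856/21 = (1/1)² - 1856/21 = 1² - 1856/21 = 1 - 1856/21 = -1835/21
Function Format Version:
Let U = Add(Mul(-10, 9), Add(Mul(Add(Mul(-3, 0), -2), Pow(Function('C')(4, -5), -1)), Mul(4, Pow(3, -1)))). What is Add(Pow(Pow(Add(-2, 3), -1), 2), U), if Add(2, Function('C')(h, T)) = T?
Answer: Rational(-1835, 21) ≈ -87.381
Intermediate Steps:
Function('C')(h, T) = Add(-2, T)
U = Rational(-1856, 21) (U = Add(Mul(-10, 9), Add(Mul(Add(Mul(-3, 0), -2), Pow(Add(-2, -5), -1)), Mul(4, Pow(3, -1)))) = Add(-90, Add(Mul(Add(0, -2), Pow(-7, -1)), Mul(4, Rational(1, 3)))) = Add(-90, Add(Mul(-2, Rational(-1, 7)), Rational(4, 3))) = Add(-90, Add(Rational(2, 7), Rational(4, 3))) = Add(-90, Rational(34, 21)) = Rational(-1856, 21) ≈ -88.381)
Add(Pow(Pow(Add(-2, 3), -1), 2), U) = Add(Pow(Pow(Add(-2, 3), -1), 2), Rational(-1856, 21)) = Add(Pow(Pow(1, -1), 2), Rational(-1856, 21)) = Add(Pow(1, 2), Rational(-1856, 21)) = Add(1, Rational(-1856, 21)) = Rational(-1835, 21)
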